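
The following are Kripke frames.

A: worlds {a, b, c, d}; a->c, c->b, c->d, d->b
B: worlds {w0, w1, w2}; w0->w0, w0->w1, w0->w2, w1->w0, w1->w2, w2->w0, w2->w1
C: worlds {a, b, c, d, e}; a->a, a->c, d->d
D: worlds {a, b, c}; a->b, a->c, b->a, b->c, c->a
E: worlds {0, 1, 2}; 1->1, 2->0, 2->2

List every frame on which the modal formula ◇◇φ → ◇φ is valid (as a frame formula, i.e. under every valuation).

The schema corresponds to transitivity: ∀x ∀y ∀z (Rxy ∧ Ryz → Rxz).
A: fails — Rac and Rcb but not Rab.
B: fails — Rw1w2 and Rw2w1 but not Rw1w1.
C: ✓.
D: fails — Rab and Rba but not Raa.
E: ✓.
Valid on: C, E.

C, E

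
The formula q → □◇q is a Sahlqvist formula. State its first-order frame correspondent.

Suppose q→□◇q is valid. Take Rxy and set V(q)={x}. Then q at x, so □◇q at x, so ◇q at y, so some z with Ryz has q; z=x, i.e. Ryx.

symmetry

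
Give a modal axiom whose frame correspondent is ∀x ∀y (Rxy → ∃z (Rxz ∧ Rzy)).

This is density; the standard corresponding axiom is C4: □□ψ → □ψ.
Suppose □□ψ→□ψ is valid. Take Rxy and set V(ψ)={w : xR²w}. Then □□ψ at x, so □ψ at x, so ψ at y, i.e. ∃z(Rxz∧Rzy).

□□ψ → □ψ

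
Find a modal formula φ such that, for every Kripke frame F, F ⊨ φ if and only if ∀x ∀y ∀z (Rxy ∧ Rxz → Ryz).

This is the Euclidean property; the standard corresponding axiom is 5: ◇q → □◇q.
Suppose ◇q→□◇q is valid. Take Rxy, Rxz and set V(q)={y}. Then ◇q at x, so □◇q at x, so ◇q at z, so some w with Rzw has q; w=y, i.e. Rzy. By symmetry of the argument, Ryz.

◇q → □◇q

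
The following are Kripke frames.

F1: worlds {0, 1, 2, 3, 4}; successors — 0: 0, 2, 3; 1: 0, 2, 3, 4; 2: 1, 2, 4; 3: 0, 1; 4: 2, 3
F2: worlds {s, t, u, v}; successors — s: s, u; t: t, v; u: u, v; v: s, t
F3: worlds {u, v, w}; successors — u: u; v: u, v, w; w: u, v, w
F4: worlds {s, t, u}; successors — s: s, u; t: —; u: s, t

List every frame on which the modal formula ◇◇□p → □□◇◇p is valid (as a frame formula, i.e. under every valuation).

F1, F2, F3

Frame correspondent (Sahlqvist): ∀x ∀y ∀z ((xR²y ∧ xR²z) → ∃w (yRw ∧ zR²w)) — i.e. a generalized confluence (Geach) condition.
F1: satisfies the condition.
F2: satisfies the condition.
F3: satisfies the condition.
F4: fails — sR²s, sR²t but no w with sRw and tR²w.
Valid on: F1, F2, F3.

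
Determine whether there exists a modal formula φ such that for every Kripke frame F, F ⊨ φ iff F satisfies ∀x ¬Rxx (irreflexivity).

Not modally definable

If a class were modally definable it would be closed under surjective bounded morphisms (Goldblatt–Thomason).
The 3-cycle (worlds 0,1,2 with 0→1→2→0) is irreflexive, and the map sending every world to a single reflexive point • is a surjective bounded morphism (forth: every edge maps to (•,•); back: every world has a successor). So any modal formula valid on the 3-cycle is also valid on the reflexive point, which is not irreflexive.
So the class is not modally definable.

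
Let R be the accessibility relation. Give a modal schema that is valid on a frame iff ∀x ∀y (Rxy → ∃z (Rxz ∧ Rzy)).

This is density; the standard corresponding axiom is C4: □□s → □s.
Suppose □□s→□s is valid. Take Rxy and set V(s)={w : xR²w}. Then □□s at x, so □s at x, so s at y, i.e. ∃z(Rxz∧Rzy).

□□s → □s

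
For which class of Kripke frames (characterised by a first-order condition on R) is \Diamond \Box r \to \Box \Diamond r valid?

convergence

Suppose ◇□r→□◇r is valid. Take Rxy, Rxz and set V(r)={w : Ryw}. Then □r at y so ◇□r at x, so □◇r at x, so ◇r at z, giving w with Rzw and Ryw.
The converse is a direct semantic check.
Frame condition: \forall x \forall y \forall z (Rxy \wedge Rxz \to \exists w (Ryw \wedge Rzw)).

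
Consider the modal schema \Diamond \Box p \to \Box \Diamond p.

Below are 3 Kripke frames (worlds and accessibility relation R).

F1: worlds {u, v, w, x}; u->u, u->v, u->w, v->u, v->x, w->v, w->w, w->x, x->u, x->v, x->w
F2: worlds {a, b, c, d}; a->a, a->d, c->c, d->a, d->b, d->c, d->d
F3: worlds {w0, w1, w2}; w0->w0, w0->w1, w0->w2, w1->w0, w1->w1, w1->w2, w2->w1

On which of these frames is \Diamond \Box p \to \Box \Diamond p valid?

F1, F3

Frame correspondent (Sahlqvist): \forall x \forall y \forall z (Rxy \wedge Rxz \to \exists w (Ryw \wedge Rzw)) — i.e. convergence.
F1: satisfies the condition.
F2: fails — Rdc and Rdb but c and b have no common successor.
F3: satisfies the condition.
Valid on: F1, F3.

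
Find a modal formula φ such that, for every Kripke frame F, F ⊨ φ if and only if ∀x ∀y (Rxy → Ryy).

□(□q → q)

A defining formula is □(□q → q) (the T□ axiom).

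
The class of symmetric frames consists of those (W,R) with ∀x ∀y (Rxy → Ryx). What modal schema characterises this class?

p → □◇p

This is symmetry; the standard corresponding axiom is B: p → □◇p.
Suppose p→□◇p is valid. Take Rxy and set V(p)={x}. Then p at x, so □◇p at x, so ◇p at y, so some z with Ryz has p; z=x, i.e. Ryx.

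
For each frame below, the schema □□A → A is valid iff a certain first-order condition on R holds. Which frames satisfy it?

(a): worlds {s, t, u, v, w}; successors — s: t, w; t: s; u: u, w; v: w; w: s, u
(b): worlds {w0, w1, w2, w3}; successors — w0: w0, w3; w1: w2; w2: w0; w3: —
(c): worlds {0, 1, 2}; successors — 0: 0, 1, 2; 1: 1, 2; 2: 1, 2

(c)

The schema corresponds to a generalized confluence (Geach) condition: ∀x ∃w (xR²w ∧ x = w).
(a): fails — at v but no w* with vR²w* and v=w*.
(b): fails — at w1 but no w with w1R²w and w1=w.
(c): condition met.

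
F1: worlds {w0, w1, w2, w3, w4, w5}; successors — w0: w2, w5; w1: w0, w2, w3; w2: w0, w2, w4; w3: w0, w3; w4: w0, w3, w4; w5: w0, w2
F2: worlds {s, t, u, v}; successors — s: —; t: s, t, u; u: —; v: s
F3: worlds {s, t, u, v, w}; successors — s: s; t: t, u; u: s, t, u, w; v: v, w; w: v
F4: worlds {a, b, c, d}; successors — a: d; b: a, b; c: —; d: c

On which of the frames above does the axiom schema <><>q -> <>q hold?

The schema corresponds to transitivity: forall x forall y forall z (Rxy & Ryz -> Rxz).
F1: fails — Rw1w2 and Rw2w4 but not Rw1w4.
F2: ✓.
F3: fails — Ruw and Rwv but not Ruv.
F4: fails — Rad and Rdc but not Rac.
Valid on: F2.

F2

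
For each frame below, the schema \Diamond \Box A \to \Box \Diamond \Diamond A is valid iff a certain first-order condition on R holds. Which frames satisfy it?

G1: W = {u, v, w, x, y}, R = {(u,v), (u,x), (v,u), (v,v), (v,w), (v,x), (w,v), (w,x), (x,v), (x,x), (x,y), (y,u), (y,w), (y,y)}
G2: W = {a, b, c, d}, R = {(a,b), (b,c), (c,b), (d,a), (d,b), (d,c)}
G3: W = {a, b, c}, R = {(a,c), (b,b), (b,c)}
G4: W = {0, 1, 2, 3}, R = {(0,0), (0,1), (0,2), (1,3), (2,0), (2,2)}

G1

The schema corresponds to a generalized confluence (Geach) condition: \forall x \forall y \forall z ((xRy \wedge xRz) \to \exists w (yRw \wedge z R^2 w)).
G1: holds.
G2: fails — aRb, aRb but no w with bRw and bR²w.
G3: fails — aRc, aRc but no w with cRw and cR²w.
G4: fails — 0R0, 0R1 but no w with 0Rw and 1R²w.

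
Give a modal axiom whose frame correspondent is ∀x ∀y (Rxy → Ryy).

□(□ψ → ψ)

The condition is shift-reflexivity. The T□ schema □(□ψ → ψ) defines it.
Suppose □(□ψ→ψ) is valid. Take Rxy and set V(ψ)={w : Ryw}. Then at y, □ψ holds; since □(□ψ→ψ) at x, □ψ→ψ at y, so ψ at y, i.e. Ryy.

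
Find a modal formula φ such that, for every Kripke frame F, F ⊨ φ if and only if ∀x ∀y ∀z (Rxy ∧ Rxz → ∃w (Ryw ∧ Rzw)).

◇□s → □◇s

The condition is convergence. The .2 schema ◇□s → □◇s defines it.
Suppose ◇□s→□◇s is valid. Take Rxy, Rxz and set V(s)={w : Ryw}. Then □s at y so ◇□s at x, so □◇s at x, so ◇s at z, giving w with Rzw and Ryw.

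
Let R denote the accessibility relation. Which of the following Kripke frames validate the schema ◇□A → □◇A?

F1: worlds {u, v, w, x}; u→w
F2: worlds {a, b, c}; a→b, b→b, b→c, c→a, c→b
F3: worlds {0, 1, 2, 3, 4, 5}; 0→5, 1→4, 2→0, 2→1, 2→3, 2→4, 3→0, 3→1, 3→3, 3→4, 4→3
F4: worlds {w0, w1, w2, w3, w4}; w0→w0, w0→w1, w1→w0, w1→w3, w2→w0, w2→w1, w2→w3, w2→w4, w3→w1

Frame correspondent (Sahlqvist): ∀x ∀y ∀z (Rxy ∧ Rxz → ∃w (Ryw ∧ Rzw)) — i.e. convergence.
F1: fails — Ruw and Ruw but w and w have no common successor.
F2: holds.
F3: fails — R05 and R05 but 5 and 5 have no common successor.
F4: fails — Rw2w4 and Rw2w4 but w4 and w4 have no common successor.
Valid on: F2.

F2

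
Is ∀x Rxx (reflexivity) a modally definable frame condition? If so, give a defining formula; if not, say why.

This is a Sahlqvist condition; the T axiom □p → p defines it.
Suppose □p→p is valid. At any x set V(p)={w : Rxw}. Then □p holds at x, so p holds at x, i.e. Rxx.

Yes — defined by □p → p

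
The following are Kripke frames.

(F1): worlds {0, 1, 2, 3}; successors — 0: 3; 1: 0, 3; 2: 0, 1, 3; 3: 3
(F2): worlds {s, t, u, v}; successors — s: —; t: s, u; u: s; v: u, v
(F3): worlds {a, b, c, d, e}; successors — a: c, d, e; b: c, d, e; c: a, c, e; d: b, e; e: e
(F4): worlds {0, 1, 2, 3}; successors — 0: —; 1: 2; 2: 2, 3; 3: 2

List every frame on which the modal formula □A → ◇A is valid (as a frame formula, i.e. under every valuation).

Frame correspondent (Sahlqvist): ∀x ∃y Rxy — i.e. seriality.
(F1): satisfies the condition.
(F2): fails — world s has no successor.
(F3): satisfies the condition.
(F4): fails — world 0 has no successor.

(F1), (F3)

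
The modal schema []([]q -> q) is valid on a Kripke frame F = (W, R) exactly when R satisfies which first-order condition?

Shift-reflexivity

This schema is the T□ axiom.
Its frame correspondent is shift-reflexivity — forall x forall y (Rxy -> Ryy).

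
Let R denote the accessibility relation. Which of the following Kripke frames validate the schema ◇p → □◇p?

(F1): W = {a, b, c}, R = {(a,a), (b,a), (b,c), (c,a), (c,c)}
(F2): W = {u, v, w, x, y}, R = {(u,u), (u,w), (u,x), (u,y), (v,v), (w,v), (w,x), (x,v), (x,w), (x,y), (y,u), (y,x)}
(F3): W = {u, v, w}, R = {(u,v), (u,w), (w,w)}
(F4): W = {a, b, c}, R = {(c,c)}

(F4)

The schema corresponds to the Euclidean property: ∀x ∀y ∀z (Rxy ∧ Rxz → Ryz).
(F1): fails — Rba and Rbc but not Rac.
(F2): fails — Ruw and Ruw but not Rww.
(F3): fails — Ruv and Ruv but not Rvv.
(F4): ✓.
Valid on: (F4).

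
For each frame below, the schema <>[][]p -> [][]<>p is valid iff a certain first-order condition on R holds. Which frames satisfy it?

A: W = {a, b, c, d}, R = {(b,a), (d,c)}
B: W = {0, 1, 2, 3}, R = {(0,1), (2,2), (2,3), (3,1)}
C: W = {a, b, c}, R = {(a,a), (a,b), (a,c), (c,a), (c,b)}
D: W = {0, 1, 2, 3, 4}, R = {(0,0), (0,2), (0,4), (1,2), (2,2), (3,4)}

A

This is the axiom for a generalized confluence (Geach) condition; its first-order frame correspondent is forall x forall y forall z ((xRy & x R^2 z) -> exists w (y R^2 w & zRw)).
A: satisfies the condition.
B: fails — 2R2, 2R²1 but no w with 2R²w and 1Rw.
C: fails — aRa, aR²b but no w with aR²w and bRw.
D: fails — 0R0, 0R²4 but no w with 0R²w and 4Rw.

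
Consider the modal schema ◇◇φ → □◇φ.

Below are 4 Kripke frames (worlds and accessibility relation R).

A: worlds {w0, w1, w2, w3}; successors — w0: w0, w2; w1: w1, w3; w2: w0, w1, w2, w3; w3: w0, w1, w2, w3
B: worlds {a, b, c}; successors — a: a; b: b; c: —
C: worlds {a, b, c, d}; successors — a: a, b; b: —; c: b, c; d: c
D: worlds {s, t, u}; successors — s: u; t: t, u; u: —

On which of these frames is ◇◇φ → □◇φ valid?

Frame correspondent (Sahlqvist): ∀x ∀y ∀z ((xR²y ∧ xRz) → ∃w (y = w ∧ zRw)) — i.e. a generalized confluence (Geach) condition.
A: fails — w0R²w1, w0Rw0 but no w with w1=w and w0Rw.
B: holds.
C: fails — aR²a, aRb but no w with a=w and bRw.
D: fails — tR²t, tRu but no w with t=w and uRw.

B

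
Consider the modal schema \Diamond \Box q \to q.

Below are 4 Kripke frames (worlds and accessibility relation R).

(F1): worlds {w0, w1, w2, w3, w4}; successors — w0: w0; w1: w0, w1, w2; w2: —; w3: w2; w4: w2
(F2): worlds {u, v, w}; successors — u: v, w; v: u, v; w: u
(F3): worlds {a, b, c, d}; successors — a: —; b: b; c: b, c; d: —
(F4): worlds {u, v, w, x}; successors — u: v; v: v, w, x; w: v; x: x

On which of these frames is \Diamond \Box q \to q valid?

The schema corresponds to symmetry: \forall x \forall y (Rxy \to Ryx).
(F1): fails — Rw1w2 but not Rw2w1.
(F2): ✓.
(F3): fails — Rcb but not Rbc.
(F4): fails — Ruv but not Rvu.

(F2)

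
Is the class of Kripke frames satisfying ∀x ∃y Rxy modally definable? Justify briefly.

Yes — defined by □p → ◇p

The condition is seriality. A defining modal formula is □p → ◇p.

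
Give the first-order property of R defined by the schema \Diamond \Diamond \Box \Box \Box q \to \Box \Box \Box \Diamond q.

\forall x \forall y \forall z ((x R^2 y \wedge x R^3 z) \to \exists w (y R^3 w \wedge zRw))

This is a Sahlqvist (Geach-type) schema ◇^2□^3q → □^3◇^1q.
First-order correspondent: \forall x \forall y \forall z ((x R^2 y \wedge x R^3 z) \to \exists w (y R^3 w \wedge zRw)).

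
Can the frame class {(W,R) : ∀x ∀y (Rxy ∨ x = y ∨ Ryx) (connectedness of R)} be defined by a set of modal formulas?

Any modally definable frame class is closed under disjoint unions.
Take 3 disjoint single-world reflexive frames: each is trivially connected, but their disjoint union has 3 worlds with no edge between distinct components, so it is not connected.
So no modal formula (or set of formulas) defines exactly the connected frames.

Not modally definable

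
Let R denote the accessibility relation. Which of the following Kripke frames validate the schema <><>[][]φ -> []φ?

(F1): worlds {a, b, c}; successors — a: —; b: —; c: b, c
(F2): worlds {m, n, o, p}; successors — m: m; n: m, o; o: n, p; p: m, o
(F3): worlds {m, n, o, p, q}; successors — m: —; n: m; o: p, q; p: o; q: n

none

This is the axiom for a generalized confluence (Geach) condition; its first-order frame correspondent is forall x forall y forall z ((x R^2 y & xRz) -> exists w (y R^2 w & z = w)).
(F1): fails — cR²b, cRb but no w with bR²w and b=w.
(F2): fails — nR²m, nRo but no w with mR²w and o=w.
(F3): fails — oR²n, oRp but no w with nR²w and p=w.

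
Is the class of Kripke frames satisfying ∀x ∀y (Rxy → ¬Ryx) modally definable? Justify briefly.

If a class were modally definable it would be closed under surjective bounded morphisms (Goldblatt–Thomason).
The 3-cycle (worlds a,b,c with a→b→c→a) is asymmetric. Mapping every world to a single reflexive point • is a surjective bounded morphism, and the reflexive point is not asymmetric (R•• but asymmetry requires ¬R••).
So no modal formula (or set of formulas) defines exactly the asymmetric frames.

Not definable by any modal formula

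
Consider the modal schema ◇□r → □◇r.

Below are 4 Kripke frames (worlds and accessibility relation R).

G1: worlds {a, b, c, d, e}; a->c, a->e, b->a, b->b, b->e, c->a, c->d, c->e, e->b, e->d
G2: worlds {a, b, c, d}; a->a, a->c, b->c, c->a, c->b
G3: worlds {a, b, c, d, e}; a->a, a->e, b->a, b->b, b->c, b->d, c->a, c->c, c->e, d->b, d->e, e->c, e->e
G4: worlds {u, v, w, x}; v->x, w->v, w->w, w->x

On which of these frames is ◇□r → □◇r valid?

G2, G3

The schema corresponds to convergence: ∀x ∀y ∀z (Rxy ∧ Rxz → ∃w (Ryw ∧ Rzw)).
G1: fails — Rba and Rbe but a and e have no common successor.
G2: condition met.
G3: condition met.
G4: fails — Rvx and Rvx but x and x have no common successor.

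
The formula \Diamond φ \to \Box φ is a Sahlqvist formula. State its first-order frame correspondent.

Suppose ◇φ→□φ is valid. Take Rxy, Rxz and set V(φ)={y}. Then ◇φ at x, so □φ at x, so φ at z, i.e. z=y.

partial functionality: \forall x \forall y \forall z (Rxy \wedge Rxz \to y = z)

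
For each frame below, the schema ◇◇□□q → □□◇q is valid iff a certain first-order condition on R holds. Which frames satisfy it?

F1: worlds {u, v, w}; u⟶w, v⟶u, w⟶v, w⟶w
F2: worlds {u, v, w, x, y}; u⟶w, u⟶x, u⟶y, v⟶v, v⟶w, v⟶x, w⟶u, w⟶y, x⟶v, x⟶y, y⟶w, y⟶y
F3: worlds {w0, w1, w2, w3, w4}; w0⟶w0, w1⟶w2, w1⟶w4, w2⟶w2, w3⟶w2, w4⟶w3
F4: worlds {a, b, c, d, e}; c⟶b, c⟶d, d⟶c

F2, F3

Frame correspondent (Sahlqvist): ∀x ∀y ∀z ((xR²y ∧ xR²z) → ∃w (yR²w ∧ zRw)) — i.e. a generalized confluence (Geach) condition.
F1: fails — uR²v, uR²v but no t with vR²t and vRt.
F2: satisfies the condition.
F3: satisfies the condition.
F4: fails — cR²c, cR²c but no w with cR²w and cRw.
Valid on: F2, F3.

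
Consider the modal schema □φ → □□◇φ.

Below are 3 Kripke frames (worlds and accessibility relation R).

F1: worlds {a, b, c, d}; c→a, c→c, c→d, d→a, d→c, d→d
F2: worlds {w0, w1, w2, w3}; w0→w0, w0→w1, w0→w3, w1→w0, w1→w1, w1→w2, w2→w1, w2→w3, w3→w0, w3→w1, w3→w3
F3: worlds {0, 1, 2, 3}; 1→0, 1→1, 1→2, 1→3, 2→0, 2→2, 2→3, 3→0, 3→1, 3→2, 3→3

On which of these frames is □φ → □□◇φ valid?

The schema corresponds to a generalized confluence (Geach) condition: ∀x ∀z (xR²z → ∃w (xRw ∧ zRw)).
F1: fails — cR²a but no w with cRw and aRw.
F2: holds.
F3: fails — 1R²0 but no w with 1Rw and 0Rw.
Valid on: F2.

F2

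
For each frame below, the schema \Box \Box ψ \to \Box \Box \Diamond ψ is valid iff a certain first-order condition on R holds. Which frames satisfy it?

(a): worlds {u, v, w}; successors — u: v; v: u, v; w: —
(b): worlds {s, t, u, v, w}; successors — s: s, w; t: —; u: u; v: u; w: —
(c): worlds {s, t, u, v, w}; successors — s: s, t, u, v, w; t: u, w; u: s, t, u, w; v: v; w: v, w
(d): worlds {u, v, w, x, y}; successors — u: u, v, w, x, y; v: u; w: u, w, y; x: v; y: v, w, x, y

The schema corresponds to a generalized confluence (Geach) condition: \forall x \forall z (x R^2 z \to \exists w (x R^2 w \wedge zRw)).
(a): ✓.
(b): fails — sR²w but no w* with sR²w* and wRw*.
(c): ✓.
(d): ✓.

(a), (c), (d)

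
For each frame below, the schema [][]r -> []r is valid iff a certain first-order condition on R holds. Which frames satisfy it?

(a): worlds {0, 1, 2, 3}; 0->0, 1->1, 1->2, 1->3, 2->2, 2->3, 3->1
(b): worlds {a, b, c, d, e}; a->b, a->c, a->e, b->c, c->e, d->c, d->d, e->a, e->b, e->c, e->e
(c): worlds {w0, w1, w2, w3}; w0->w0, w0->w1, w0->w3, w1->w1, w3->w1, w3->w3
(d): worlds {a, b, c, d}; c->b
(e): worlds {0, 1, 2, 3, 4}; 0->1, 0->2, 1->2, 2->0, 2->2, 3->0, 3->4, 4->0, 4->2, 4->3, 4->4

This is the axiom for density; its first-order frame correspondent is forall x forall y (Rxy -> exists z (Rxz & Rzy)).
(a): ✓.
(b): fails — Rbc but no z with Rbz and Rzc.
(c): ✓.
(d): fails — Rcb but no z with Rcz and Rzb.
(e): fails — R01 but no z with R0z and Rz1.

(a), (c)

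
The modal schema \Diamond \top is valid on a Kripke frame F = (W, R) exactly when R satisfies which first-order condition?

seriality: \forall x \exists y Rxy

This is a form of the D axiom.
It corresponds to seriality: \forall x \exists y Rxy.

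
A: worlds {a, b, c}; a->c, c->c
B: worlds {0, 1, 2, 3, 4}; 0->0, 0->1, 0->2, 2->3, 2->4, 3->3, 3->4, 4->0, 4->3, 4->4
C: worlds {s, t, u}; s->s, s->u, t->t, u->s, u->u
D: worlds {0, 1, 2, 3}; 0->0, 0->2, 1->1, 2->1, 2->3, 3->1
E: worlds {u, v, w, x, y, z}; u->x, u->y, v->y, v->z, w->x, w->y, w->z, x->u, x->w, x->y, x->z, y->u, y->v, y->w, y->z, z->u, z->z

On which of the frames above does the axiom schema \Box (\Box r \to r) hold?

This is the axiom for shift-reflexivity; its first-order frame correspondent is \forall x \forall y (Rxy \to Ryy).
A: ✓.
B: fails — R02 but not R22.
C: ✓.
D: fails — R02 but not R22.
E: fails — Rxw but not Rww.
Valid on: A, C.

A, C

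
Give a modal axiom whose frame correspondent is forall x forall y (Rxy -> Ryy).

The condition is shift-reflexivity. The T□ schema □(□s → s) defines it.
Suppose □(□s→s) is valid. Take Rxy and set V(s)={w : Ryw}. Then at y, □s holds; since □(□s→s) at x, □s→s at y, so s at y, i.e. Ryy.

□(□s → s)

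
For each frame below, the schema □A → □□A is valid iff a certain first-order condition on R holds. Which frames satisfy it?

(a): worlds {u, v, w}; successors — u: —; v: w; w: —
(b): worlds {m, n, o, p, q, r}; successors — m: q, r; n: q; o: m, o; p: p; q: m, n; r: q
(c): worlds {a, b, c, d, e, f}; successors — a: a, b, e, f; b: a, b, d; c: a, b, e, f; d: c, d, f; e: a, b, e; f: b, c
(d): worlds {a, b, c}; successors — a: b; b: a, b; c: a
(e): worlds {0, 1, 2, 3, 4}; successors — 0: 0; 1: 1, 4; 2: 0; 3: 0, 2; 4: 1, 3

This is the axiom for transitivity; its first-order frame correspondent is ∀x ∀y ∀z (Rxy ∧ Ryz → Rxz).
(a): satisfies the condition.
(b): fails — Rom and Rmr but not Ror.
(c): fails — Rdf and Rfb but not Rdb.
(d): fails — Rca and Rab but not Rcb.
(e): fails — R43 and R32 but not R42.
Valid on: (a).

(a)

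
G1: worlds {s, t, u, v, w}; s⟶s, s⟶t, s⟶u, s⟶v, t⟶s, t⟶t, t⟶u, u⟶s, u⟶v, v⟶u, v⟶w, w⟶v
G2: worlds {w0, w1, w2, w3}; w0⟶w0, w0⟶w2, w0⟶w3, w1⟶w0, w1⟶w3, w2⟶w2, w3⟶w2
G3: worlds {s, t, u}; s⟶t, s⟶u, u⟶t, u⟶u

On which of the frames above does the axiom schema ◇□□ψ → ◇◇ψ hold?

G2

Frame correspondent (Sahlqvist): ∀x ∀y (xRy → ∃w (yR²w ∧ xR²w)) — i.e. a generalized confluence (Geach) condition.
G1: fails — vRw but no w* with wR²w* and vR²w*.
G2: condition met.
G3: fails — sRt but no w with tR²w and sR²w.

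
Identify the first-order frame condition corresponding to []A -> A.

Suppose □A→A is valid. At any x set V(A)={w : Rxw}. Then □A holds at x, so A holds at x, i.e. Rxx.
Conversely, on a frame with reflexivity the schema holds at every world under every valuation.
Frame condition: forall x Rxx.

reflexivity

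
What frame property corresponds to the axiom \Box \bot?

□⊥ is valid iff no world has any successor (otherwise □⊥ fails at any world with one).

emptiness of R: \forall x \forall y \neg Rxy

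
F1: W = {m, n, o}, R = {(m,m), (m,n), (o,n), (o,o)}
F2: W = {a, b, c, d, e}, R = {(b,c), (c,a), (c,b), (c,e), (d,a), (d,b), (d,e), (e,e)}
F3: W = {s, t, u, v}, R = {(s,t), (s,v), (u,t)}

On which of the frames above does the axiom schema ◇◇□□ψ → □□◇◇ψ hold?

The schema corresponds to a generalized confluence (Geach) condition: ∀x ∀y ∀z ((xR²y ∧ xR²z) → ∃w (yR²w ∧ zR²w)).
F1: fails — mR²m, mR²n but no w with mR²w and nR²w.
F2: fails — bR²a, bR²a but no w with aR²w and aR²w.
F3: holds.
Valid on: F3.

F3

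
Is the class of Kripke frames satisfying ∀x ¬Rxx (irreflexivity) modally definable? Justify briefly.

Modal frame validity is preserved under surjective bounded morphisms.
The 5-cycle (worlds w0,w1,w2,w3,w4 with w0→w1→w2→w3→w4→w0) is irreflexive, and the map sending every world to a single reflexive point • is a surjective bounded morphism (forth: every edge maps to (•,•); back: every world has a successor). So any modal formula valid on the 5-cycle is also valid on the reflexive point, which is not irreflexive.
Hence irreflexivity is not modally definable.

Not definable by any modal formula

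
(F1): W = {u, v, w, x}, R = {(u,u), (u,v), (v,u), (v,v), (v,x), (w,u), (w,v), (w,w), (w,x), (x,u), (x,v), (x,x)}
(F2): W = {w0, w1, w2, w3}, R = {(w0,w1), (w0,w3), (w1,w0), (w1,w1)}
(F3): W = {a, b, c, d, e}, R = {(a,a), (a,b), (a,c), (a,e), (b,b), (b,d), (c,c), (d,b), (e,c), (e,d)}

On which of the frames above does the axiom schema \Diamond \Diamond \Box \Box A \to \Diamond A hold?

The schema corresponds to a generalized confluence (Geach) condition: \forall x \forall y (x R^2 y \to \exists w (y R^2 w \wedge xRw)).
(F1): condition met.
(F2): fails — w1R²w3 but no w with w3R²w and w1Rw.
(F3): condition met.
Valid on: (F1), (F3).

(F1), (F3)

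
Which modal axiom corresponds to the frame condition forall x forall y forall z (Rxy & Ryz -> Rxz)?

□q → □□q

This is transitivity; the standard corresponding axiom is 4: □q → □□q.
Suppose □q→□□q is valid. Take Rxy, Ryz and set V(q)={w : Rxw}. Then □q at x, so □□q at x, so □q at y, so q at z, i.e. Rxz.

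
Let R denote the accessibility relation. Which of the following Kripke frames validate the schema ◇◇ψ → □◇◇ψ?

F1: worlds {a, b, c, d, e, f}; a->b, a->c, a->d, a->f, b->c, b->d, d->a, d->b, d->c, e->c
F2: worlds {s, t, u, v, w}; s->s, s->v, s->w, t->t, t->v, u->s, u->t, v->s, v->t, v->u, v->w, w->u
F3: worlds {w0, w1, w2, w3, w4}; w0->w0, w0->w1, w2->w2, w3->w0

none

The schema corresponds to a generalized confluence (Geach) condition: ∀x ∀y ∀z ((xR²y ∧ xRz) → ∃w (y = w ∧ zR²w)).
F1: fails — aR²a, aRc but no w with a=w and cR²w.
F2: fails — sR²u, sRw but no w* with u=w* and wR²w*.
F3: fails — w0R²w0, w0Rw1 but no w with w0=w and w1R²w.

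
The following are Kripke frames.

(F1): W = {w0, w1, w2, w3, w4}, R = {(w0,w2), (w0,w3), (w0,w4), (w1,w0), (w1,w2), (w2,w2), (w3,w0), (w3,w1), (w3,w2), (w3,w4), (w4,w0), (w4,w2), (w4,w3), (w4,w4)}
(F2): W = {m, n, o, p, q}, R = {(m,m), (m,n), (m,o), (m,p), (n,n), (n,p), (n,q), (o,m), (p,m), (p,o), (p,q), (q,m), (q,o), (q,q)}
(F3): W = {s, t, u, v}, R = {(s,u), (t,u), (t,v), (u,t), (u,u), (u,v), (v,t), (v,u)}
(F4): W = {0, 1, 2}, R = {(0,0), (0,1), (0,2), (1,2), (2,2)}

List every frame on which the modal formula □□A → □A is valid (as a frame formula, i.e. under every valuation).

(F2), (F3), (F4)

Frame correspondent (Sahlqvist): ∀x ∀y (Rxy → ∃z (Rxz ∧ Rzy)) — i.e. density.
(F1): fails — Rw1w0 but no z with Rw1z and Rzw0.
(F2): ✓.
(F3): ✓.
(F4): ✓.
Valid on: (F2), (F3), (F4).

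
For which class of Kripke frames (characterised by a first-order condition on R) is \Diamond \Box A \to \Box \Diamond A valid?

Suppose ◇□A→□◇A is valid. Take Rxy, Rxz and set V(A)={w : Ryw}. Then □A at y so ◇□A at x, so □◇A at x, so ◇A at z, giving w with Rzw and Ryw.
Conversely, any frame satisfying \forall x \forall y \forall z (Rxy \wedge Rxz \to \exists w (Ryw \wedge Rzw)) validates the schema.
Frame condition: \forall x \forall y \forall z (Rxy \wedge Rxz \to \exists w (Ryw \wedge Rzw)).

Convergence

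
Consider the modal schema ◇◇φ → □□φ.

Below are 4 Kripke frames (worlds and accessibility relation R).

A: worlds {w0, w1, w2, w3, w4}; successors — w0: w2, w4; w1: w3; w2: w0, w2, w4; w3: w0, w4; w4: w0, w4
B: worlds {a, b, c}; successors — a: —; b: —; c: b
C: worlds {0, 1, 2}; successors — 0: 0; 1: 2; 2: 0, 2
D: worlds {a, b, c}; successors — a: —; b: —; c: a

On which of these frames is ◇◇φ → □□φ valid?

B, D

This is the axiom for a generalized confluence (Geach) condition; its first-order frame correspondent is ∀x ∀y ∀z ((xR²y ∧ xR²z) → ∃w (y = w ∧ z = w)).
A: fails — w0R²w0, w0R²w2 but w0 ≠ w2.
B: condition met.
C: fails — 1R²0, 1R²2 but 0 ≠ 2.
D: condition met.
Valid on: B, D.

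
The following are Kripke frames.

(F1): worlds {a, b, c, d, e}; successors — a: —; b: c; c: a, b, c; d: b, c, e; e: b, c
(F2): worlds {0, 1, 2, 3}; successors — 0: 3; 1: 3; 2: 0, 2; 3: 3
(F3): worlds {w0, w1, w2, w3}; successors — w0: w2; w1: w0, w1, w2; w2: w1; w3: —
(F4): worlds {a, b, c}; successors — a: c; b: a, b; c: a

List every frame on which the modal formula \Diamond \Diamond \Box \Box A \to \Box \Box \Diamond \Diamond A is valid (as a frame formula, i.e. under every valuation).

This is the axiom for a generalized confluence (Geach) condition; its first-order frame correspondent is \forall x \forall y \forall z ((x R^2 y \wedge x R^2 z) \to \exists w (y R^2 w \wedge z R^2 w)).
(F1): fails — bR²a, bR²a but no w with aR²w and aR²w.
(F2): ✓.
(F3): ✓.
(F4): fails — bR²a, bR²c but no w with aR²w and cR²w.
Valid on: (F2), (F3).

(F2), (F3)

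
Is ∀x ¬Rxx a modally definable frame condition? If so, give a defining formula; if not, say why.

Not definable by any modal formula

If a class were modally definable it would be closed under surjective bounded morphisms (Goldblatt–Thomason).
The 5-cycle (worlds a,b,c,d,e with a→b→c→d→e→a) is irreflexive, and the map sending every world to a single reflexive point • is a surjective bounded morphism (forth: every edge maps to (•,•); back: every world has a successor). So any modal formula valid on the 5-cycle is also valid on the reflexive point, which is not irreflexive.
Hence irreflexivity is not modally definable.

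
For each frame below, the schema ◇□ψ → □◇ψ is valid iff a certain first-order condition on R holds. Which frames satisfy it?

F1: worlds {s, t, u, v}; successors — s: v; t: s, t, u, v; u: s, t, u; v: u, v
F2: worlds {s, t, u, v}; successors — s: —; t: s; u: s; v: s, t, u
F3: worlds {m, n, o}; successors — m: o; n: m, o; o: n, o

F3

The schema corresponds to convergence: ∀x ∀y ∀z (Rxy ∧ Rxz → ∃w (Ryw ∧ Rzw)).
F1: fails — Rts and Rtu but s and u have no common successor.
F2: fails — Rts and Rts but s and s have no common successor.
F3: condition met.
Valid on: F3.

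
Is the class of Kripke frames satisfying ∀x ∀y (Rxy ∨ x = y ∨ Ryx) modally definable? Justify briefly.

Not definable by any modal formula

Any modally definable frame class is closed under disjoint unions.
Take 3 disjoint single-world reflexive frames: each is trivially connected, but their disjoint union has 3 worlds with no edge between distinct components, so it is not connected.
So no modal formula (or set of formulas) defines exactly the connected frames.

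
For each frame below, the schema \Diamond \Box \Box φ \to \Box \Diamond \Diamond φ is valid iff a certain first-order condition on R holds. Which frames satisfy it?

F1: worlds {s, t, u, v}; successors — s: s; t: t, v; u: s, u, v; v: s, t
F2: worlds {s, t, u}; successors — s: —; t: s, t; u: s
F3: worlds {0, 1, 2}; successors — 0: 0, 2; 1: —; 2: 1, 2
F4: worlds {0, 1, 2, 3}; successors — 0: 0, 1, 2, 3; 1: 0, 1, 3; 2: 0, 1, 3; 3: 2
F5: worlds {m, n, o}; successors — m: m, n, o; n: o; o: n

F1, F4

Frame correspondent (Sahlqvist): \forall x \forall y \forall z ((xRy \wedge xRz) \to \exists w (y R^2 w \wedge z R^2 w)) — i.e. a generalized confluence (Geach) condition.
F1: condition met.
F2: fails — tRs, tRs but no w with sR²w and sR²w.
F3: fails — 2R1, 2R1 but no w with 1R²w and 1R²w.
F4: condition met.
F5: fails — mRn, mRo but no w with nR²w and oR²w.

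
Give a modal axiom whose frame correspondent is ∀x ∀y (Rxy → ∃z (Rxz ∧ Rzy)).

□□ψ → □ψ

A defining formula is □□ψ → □ψ (the C4 axiom).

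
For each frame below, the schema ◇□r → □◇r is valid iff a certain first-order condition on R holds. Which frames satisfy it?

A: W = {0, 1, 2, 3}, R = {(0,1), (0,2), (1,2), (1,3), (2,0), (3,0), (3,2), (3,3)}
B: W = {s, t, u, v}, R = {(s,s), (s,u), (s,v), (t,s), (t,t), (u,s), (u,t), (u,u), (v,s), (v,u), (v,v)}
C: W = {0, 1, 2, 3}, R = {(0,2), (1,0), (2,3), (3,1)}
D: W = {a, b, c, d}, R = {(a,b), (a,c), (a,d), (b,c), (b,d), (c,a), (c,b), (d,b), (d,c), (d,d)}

This is the axiom for convergence; its first-order frame correspondent is ∀x ∀y ∀z (Rxy ∧ Rxz → ∃w (Ryw ∧ Rzw)).
A: fails — R02 and R01 but 2 and 1 have no common successor.
B: ✓.
C: ✓.
D: fails — Rab and Rac but b and c have no common successor.
Valid on: B, C.

B, C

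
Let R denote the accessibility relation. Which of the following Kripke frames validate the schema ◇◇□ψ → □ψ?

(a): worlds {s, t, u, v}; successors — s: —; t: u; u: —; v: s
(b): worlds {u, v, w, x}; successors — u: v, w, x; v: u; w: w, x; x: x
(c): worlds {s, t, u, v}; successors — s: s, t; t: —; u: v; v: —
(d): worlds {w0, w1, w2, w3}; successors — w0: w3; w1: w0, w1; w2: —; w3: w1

The schema corresponds to a generalized confluence (Geach) condition: ∀x ∀y ∀z ((xR²y ∧ xRz) → ∃w (yRw ∧ z = w)).
(a): condition met.
(b): fails — uR²w, uRv but no t with wRt and v=t.
(c): fails — sR²t, sRs but no w with tRw and s=w.
(d): fails — w0R²w1, w0Rw3 but no w with w1Rw and w3=w.

(a)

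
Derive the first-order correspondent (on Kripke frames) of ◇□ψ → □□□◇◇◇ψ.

∀x ∀y ∀z ((xRy ∧ xR³z) → ∃w (yRw ∧ zR³w))

This is a Sahlqvist (Geach-type) schema ◇^1□^1ψ → □^3◇^3ψ.
Minimal-valuation argument: fix x; take any y with xR^1y and any z with xR^3z. Set V(ψ) to the set of worlds R-reachable from y in exactly 1 step. Then □^1ψ holds at y, so the antecedent holds at x; validity forces ◇^3ψ at z, giving a w with zR^3w and yR^1w.
First-order correspondent: ∀x ∀y ∀z ((xRy ∧ xR³z) → ∃w (yRw ∧ zR³w)).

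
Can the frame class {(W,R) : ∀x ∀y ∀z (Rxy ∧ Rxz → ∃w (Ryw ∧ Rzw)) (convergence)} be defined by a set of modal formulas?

The condition is convergence. A defining modal formula is ◇□q → □◇q.
Suppose ◇□q→□◇q is valid. Take Rxy, Rxz and set V(q)={w : Ryw}. Then □q at y so ◇□q at x, so □◇q at x, so ◇q at z, giving w with Rzw and Ryw.

Yes — defined by ◇□q → □◇q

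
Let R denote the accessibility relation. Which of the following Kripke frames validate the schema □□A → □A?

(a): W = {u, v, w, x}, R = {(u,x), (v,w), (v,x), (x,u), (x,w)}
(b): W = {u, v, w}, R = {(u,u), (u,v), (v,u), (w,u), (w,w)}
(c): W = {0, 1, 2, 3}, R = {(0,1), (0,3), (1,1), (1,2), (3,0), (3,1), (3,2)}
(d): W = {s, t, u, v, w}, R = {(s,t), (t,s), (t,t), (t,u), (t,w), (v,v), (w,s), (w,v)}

This is the axiom for density; its first-order frame correspondent is ∀x ∀y (Rxy → ∃z (Rxz ∧ Rzy)).
(a): fails — Rxw but no z with Rxz and Rzw.
(b): ✓.
(c): fails — R03 but no z with R0z and Rz3.
(d): fails — Rws but no z with Rwz and Rzs.
Valid on: (b).

(b)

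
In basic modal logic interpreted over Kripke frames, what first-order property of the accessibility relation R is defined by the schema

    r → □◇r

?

Suppose r→□◇r is valid. Take Rxy and set V(r)={x}. Then r at x, so □◇r at x, so ◇r at y, so some z with Ryz has r; z=x, i.e. Ryx.
The converse is a direct semantic check.
So the correspondent is symmetry.

symmetry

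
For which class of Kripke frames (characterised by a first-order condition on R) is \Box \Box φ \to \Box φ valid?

Density

This schema is the C4 axiom.
Its frame correspondent is density — \forall x \forall y (Rxy \to \exists z (Rxz \wedge Rzy)).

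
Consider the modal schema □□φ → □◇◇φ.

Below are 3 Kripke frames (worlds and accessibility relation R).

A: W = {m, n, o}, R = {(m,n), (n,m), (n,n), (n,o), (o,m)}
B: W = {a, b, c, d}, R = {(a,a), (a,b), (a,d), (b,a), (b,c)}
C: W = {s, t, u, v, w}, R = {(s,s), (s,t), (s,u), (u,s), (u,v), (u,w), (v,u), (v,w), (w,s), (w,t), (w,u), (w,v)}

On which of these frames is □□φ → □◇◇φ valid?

Frame correspondent (Sahlqvist): ∀x ∀z (xRz → ∃w (xR²w ∧ zR²w)) — i.e. a generalized confluence (Geach) condition.
A: ✓.
B: fails — aRd but no w with aR²w and dR²w.
C: fails — sRt but no w* with sR²w* and tR²w*.

A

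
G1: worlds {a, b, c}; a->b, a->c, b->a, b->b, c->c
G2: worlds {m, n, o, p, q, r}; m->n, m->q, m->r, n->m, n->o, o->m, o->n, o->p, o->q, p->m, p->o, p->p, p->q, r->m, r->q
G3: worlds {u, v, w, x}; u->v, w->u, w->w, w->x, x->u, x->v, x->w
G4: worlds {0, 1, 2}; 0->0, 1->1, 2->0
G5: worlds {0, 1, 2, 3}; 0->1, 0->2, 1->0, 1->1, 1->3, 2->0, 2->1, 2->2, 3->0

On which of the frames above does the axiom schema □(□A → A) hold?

G4

This is the axiom for shift-reflexivity; its first-order frame correspondent is ∀x ∀y (Rxy → Ryy).
G1: fails — Rba but not Raa.
G2: fails — Rom but not Rmm.
G3: fails — Ruv but not Rvv.
G4: satisfies the condition.
G5: fails — R10 but not R00.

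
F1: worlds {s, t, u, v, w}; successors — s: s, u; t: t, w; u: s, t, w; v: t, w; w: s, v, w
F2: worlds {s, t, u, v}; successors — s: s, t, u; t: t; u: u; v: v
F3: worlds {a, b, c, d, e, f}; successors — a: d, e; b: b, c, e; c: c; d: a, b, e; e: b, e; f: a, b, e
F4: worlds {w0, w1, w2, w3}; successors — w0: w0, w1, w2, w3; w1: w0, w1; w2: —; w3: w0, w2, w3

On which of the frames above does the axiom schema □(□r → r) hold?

F2

This is the axiom for shift-reflexivity; its first-order frame correspondent is ∀x ∀y (Rxy → Ryy).
F1: fails — Rwv but not Rvv.
F2: satisfies the condition.
F3: fails — Rad but not Rdd.
F4: fails — Rw3w2 but not Rw2w2.
Valid on: F2.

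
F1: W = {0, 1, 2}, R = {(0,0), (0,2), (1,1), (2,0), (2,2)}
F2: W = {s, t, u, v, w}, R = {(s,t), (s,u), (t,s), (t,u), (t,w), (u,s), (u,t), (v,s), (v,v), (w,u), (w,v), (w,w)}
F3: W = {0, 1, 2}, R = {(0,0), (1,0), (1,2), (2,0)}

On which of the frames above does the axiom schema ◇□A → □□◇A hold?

F1, F3

Frame correspondent (Sahlqvist): ∀x ∀y ∀z ((xRy ∧ xR²z) → ∃w (yRw ∧ zRw)) — i.e. a generalized confluence (Geach) condition.
F1: holds.
F2: fails — sRu, sR²w but no w* with uRw* and wRw*.
F3: holds.
Valid on: F1, F3.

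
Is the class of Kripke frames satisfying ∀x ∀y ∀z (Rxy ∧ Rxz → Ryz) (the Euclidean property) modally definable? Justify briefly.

Definable; ◇p → □◇p defines it

This is a Sahlqvist condition; the 5 axiom ◇p → □◇p defines it.
Suppose ◇p→□◇p is valid. Take Rxy, Rxz and set V(p)={y}. Then ◇p at x, so □◇p at x, so ◇p at z, so some w with Rzw has p; w=y, i.e. Rzy. By symmetry of the argument, Ryz.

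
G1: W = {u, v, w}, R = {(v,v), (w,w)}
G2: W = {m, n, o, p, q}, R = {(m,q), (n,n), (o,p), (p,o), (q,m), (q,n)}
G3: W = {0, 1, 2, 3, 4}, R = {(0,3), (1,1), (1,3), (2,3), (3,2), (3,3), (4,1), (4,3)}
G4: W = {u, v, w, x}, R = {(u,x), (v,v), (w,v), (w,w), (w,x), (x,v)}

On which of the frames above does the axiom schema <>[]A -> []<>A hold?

G1, G3, G4

Frame correspondent (Sahlqvist): forall x forall y forall z (Rxy & Rxz -> exists w (Ryw & Rzw)) — i.e. convergence.
G1: satisfies the condition.
G2: fails — Rqm and Rqn but m and n have no common successor.
G3: satisfies the condition.
G4: satisfies the condition.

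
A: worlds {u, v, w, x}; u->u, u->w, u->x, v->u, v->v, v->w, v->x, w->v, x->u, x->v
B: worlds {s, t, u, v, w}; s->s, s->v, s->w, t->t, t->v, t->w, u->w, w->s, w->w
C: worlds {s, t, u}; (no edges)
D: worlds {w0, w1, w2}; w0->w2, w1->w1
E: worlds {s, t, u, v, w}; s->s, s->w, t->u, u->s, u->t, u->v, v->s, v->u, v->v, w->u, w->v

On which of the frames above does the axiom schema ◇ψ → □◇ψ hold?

C

Frame correspondent (Sahlqvist): ∀x ∀y ∀z (Rxy ∧ Rxz → Ryz) — i.e. the Euclidean property.
A: fails — Ruw and Ruw but not Rww.
B: fails — Rsv and Rsv but not Rvv.
C: condition met.
D: fails — Rw0w2 and Rw0w2 but not Rw2w2.
E: fails — Rsw and Rsw but not Rww.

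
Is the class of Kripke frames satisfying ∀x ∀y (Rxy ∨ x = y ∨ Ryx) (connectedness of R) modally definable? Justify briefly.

No

If a class were modally definable it would be closed under disjoint unions (Goldblatt–Thomason).
Take 4 disjoint single-world reflexive frames: each is trivially connected, but their disjoint union has 4 worlds with no edge between distinct components, so it is not connected.
So no modal formula (or set of formulas) defines exactly the connected frames.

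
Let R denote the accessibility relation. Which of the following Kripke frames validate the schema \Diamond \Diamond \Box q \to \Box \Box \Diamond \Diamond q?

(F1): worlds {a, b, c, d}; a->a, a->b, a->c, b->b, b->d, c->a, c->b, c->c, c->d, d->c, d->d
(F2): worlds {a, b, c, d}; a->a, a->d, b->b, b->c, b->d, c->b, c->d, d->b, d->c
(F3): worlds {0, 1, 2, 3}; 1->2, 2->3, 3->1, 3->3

This is the axiom for a generalized confluence (Geach) condition; its first-order frame correspondent is \forall x \forall y \forall z ((x R^2 y \wedge x R^2 z) \to \exists w (yRw \wedge z R^2 w)).
(F1): ✓.
(F2): ✓.
(F3): fails — 2R²1, 2R²1 but no w with 1Rw and 1R²w.
Valid on: (F1), (F2).

(F1), (F2)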